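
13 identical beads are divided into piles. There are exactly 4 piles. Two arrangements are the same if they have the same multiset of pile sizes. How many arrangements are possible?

The partitions of 13 that satisfy the conditions:
1,1,1,10
1,1,2,9
1,1,3,8
1,2,2,8
1,1,4,7
1,2,3,7
2,2,2,7
1,1,5,6
1,2,4,6
1,3,3,6
2,2,3,6
1,2,5,5
1,3,4,5
2,2,4,5
2,3,3,5
1,4,4,4
2,3,4,4
3,3,3,4

18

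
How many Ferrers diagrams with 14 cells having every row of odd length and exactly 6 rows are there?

5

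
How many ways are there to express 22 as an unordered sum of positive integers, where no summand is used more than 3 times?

Counting exhaustively, 484 partitions satisfy the conditions.

484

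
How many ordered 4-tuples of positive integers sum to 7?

20

Equivalently, choose which 3 of the 6 gaps become plus signs: C(6,3) = 20.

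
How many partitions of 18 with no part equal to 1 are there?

A full systematic count gives 88.

88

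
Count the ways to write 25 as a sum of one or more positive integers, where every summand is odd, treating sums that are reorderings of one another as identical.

142

Counting exhaustively, 142 partitions satisfy the conditions.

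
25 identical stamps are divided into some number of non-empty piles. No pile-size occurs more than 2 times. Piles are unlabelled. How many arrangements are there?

Counting exhaustively, 513 partitions satisfy the conditions.

513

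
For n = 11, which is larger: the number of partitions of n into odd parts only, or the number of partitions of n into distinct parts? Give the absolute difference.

0

Partitions of 11 into odd parts only: 12.
Partitions of 11 into distinct parts: 12.
|12 − 12| = 0.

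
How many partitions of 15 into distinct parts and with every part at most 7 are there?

Listing the qualifying partitions of 15:
7+6+2
7+5+3
7+5+2+1
7+4+3+1
6+5+4
6+5+3+1
6+4+3+2
5+4+3+2+1
Counting gives 8.

8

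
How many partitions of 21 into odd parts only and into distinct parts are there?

8

Listing the qualifying partitions of 21:
21
17,3,1
15,5,1
13,7,1
13,5,3
11,9,1
11,7,3
9,7,5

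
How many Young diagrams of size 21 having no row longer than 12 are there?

725

Counting exhaustively, 725 partitions satisfy the conditions.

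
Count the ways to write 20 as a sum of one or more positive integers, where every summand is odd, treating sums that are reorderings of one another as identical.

64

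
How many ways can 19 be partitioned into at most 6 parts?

235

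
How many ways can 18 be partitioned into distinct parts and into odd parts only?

5

Listing the qualifying partitions of 18:
17, 1
15, 3
13, 5
11, 7
9, 5, 3, 1
Counting gives 5.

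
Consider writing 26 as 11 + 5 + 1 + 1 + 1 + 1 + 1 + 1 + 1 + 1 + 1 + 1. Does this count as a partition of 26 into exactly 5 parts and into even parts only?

No

The parts sum to 26, and the condition 'there are exactly 5 summands' is violated.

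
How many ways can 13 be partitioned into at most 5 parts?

57

There are too many to list fully; the first 12 (by largest part) are:
13
12, 1
11, 2
11, 1, 1
10, 3
10, 2, 1
10, 1, 1, 1
9, 4
9, 3, 1
9, 2, 2
9, 2, 1, 1
9, 1, 1, 1, 1
…and 45 more, for 57 total.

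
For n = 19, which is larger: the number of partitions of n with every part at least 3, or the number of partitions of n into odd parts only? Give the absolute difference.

Partitions of 19 with every part at least 3: 39.
Partitions of 19 into odd parts only: 54.
|39 − 54| = 15.

15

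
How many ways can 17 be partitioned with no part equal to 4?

196

There are 196 such partitions.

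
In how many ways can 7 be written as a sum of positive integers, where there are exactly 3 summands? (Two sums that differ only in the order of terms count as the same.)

The partitions of 7 that satisfy the conditions:
1,1,5
1,2,4
1,3,3
2,2,3
Counting gives 4.

4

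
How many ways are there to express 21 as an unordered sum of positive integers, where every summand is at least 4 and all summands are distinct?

15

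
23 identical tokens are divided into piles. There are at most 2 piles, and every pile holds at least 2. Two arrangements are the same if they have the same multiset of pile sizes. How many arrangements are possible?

11

Enumerating:
23
21,2
20,3
19,4
18,5
17,6
16,7
15,8
14,9
13,10
12,11
Counting gives 11.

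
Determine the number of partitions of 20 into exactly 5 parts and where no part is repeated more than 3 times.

80

Direct enumeration gives 80 partitions.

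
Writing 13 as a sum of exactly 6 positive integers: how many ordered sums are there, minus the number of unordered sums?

778

Compositions: C(12,5) = 792.
Partitions of 13 into exactly 6 parts: 14.
Difference: 792 − 14 = 778.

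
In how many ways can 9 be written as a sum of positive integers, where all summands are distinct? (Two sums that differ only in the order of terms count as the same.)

8

Enumerating:
9
8,1
7,2
6,3
6,2,1
5,4
5,3,1
4,3,2
That's 8 in total.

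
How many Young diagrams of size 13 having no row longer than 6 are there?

There are 71 such partitions.

71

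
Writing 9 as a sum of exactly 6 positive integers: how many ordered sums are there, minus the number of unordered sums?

53

Compositions: C(8,5) = 56.
Unordered (partitions into 6 parts): 3.
Difference: 56 − 3 = 53.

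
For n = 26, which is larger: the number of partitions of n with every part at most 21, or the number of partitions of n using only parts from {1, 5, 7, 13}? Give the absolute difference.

Partitions of 26 with every part at most 21: 2424.
Partitions of 26 using only parts from {1, 5, 7, 13}: 21.
|2424 − 21| = 2403.

2403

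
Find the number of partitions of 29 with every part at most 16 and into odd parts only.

217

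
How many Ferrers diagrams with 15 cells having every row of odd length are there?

27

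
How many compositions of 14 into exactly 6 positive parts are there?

By stars and bars with positive parts, the count is C(13,5) = 1287.

1287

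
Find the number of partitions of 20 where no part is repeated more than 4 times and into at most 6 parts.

278

Systematic enumeration (by largest part, then next-largest, …) yields 278.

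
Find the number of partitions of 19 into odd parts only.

A partial list (first 12 by largest part):
19
17+1+1
15+3+1
15+1+1+1+1
13+5+1
13+3+3
13+3+1+1+1
13+1+1+1+1+1+1
11+7+1
11+5+3
11+5+1+1+1
11+3+3+1+1
…and 42 more, for 54 total.

54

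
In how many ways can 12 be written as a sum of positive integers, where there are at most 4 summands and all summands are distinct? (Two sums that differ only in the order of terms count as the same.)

15

They are:
12
11 + 1
10 + 2
9 + 3
9 + 2 + 1
8 + 4
8 + 3 + 1
7 + 5
7 + 4 + 1
7 + 3 + 2
6 + 5 + 1
6 + 4 + 2
6 + 3 + 2 + 1
5 + 4 + 3
5 + 4 + 2 + 1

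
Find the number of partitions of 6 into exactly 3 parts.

The partitions of 6 that satisfy the conditions:
4+1+1
3+2+1
2+2+2

3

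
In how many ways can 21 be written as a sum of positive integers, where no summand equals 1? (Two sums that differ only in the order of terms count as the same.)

165

Enumerating by decreasing first part gives 165 partitions in all.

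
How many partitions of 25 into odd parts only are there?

142

Enumerating by decreasing first part gives 142 partitions in all.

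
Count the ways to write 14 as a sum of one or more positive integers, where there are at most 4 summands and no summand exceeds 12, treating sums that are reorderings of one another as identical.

A partial list (first 12 by largest part):
12+2
12+1+1
11+3
11+2+1
11+1+1+1
10+4
10+3+1
10+2+2
10+2+1+1
9+5
9+4+1
9+3+2
…and 33 more, for 45 total.

45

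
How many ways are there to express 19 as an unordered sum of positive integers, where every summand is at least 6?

6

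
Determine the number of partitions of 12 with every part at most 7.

65

A partial list (first 12 by largest part):
7, 5
7, 4, 1
7, 3, 2
7, 3, 1, 1
7, 2, 2, 1
7, 2, 1, 1, 1
7, 1, 1, 1, 1, 1
6, 6
6, 5, 1
6, 4, 2
6, 4, 1, 1
6, 3, 3
…and 53 more, for 65 total.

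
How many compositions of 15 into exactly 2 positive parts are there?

14

Place 1 bars in the 14 internal gaps of a row of 15 dots: C(14,1) = 14.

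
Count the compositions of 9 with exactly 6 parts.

56

Equivalently, choose which 5 of the 8 gaps become plus signs: C(8,5) = 56.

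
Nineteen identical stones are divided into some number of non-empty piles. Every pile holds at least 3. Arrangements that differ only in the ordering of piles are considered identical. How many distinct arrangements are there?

39

A partial list (first 12 by largest part):
19
16 + 3
15 + 4
14 + 5
13 + 6
13 + 3 + 3
12 + 7
12 + 4 + 3
11 + 8
11 + 5 + 3
11 + 4 + 4
10 + 9
…and 27 more, for 39 total.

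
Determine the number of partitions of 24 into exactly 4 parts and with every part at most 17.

Direct enumeration gives 101 partitions.

101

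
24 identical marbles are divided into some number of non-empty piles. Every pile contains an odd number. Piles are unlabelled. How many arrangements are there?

Direct enumeration gives 122 partitions.

122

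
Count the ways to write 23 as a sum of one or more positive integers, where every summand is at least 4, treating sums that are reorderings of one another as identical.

39

A partial list (first 12 by largest part):
23
19 + 4
18 + 5
17 + 6
16 + 7
15 + 8
15 + 4 + 4
14 + 9
14 + 5 + 4
13 + 10
13 + 6 + 4
13 + 5 + 5
…and 27 more, for 39 total.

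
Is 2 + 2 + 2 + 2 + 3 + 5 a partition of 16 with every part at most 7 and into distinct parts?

The parts sum to 16, and the condition 'all summands are distinct' is violated.

No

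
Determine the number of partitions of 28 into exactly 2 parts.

14

Listing the qualifying partitions of 28:
27, 1
26, 2
25, 3
24, 4
23, 5
22, 6
21, 7
20, 8
19, 9
18, 10
17, 11
16, 12
15, 13
14, 14
That's 14 in total.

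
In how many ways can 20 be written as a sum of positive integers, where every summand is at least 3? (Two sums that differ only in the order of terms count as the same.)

49

There are too many to list fully; the first 12 (by largest part) are:
20
17, 3
16, 4
15, 5
14, 6
14, 3, 3
13, 7
13, 4, 3
12, 8
12, 5, 3
12, 4, 4
11, 9
…and 37 more, for 49 total.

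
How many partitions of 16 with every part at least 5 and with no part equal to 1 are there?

6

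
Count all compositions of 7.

64

There are 6 gaps and each independently is a cut or not, giving 2^6 = 64.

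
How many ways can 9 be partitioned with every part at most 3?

Listing the qualifying partitions of 9:
3, 3, 3
3, 3, 2, 1
3, 3, 1, 1, 1
3, 2, 2, 2
3, 2, 2, 1, 1
3, 2, 1, 1, 1, 1
3, 1, 1, 1, 1, 1, 1
2, 2, 2, 2, 1
2, 2, 2, 1, 1, 1
2, 2, 1, 1, 1, 1, 1
2, 1, 1, 1, 1, 1, 1, 1
1, 1, 1, 1, 1, 1, 1, 1, 1

12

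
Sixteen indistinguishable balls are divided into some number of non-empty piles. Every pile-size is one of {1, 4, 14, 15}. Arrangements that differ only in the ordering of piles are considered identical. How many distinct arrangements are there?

7

The partitions of 16 that satisfy the conditions:
1+15
1+1+14
4+4+4+4
1+1+1+1+4+4+4
1+1+1+1+1+1+1+1+4+4
1+1+1+1+1+1+1+1+1+1+1+1+4
1+1+1+1+1+1+1+1+1+1+1+1+1+1+1+1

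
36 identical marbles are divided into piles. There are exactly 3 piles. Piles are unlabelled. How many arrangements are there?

108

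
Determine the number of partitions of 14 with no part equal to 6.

Counting exhaustively, 113 partitions satisfy the conditions.

113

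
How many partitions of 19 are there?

490

A full systematic count gives 490.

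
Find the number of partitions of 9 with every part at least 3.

4

The partitions of 9 that satisfy the conditions:
9
6,3
5,4
3,3,3
That's 4 in total.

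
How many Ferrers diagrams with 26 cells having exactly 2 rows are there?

The partitions of 26 that satisfy the conditions:
25 + 1
24 + 2
23 + 3
22 + 4
21 + 5
20 + 6
19 + 7
18 + 8
17 + 9
16 + 10
15 + 11
14 + 12
13 + 13

13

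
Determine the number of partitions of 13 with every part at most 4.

39

There are too many to list fully; the first 12 (by largest part) are:
4+4+4+1
4+4+3+2
4+4+3+1+1
4+4+2+2+1
4+4+2+1+1+1
4+4+1+1+1+1+1
4+3+3+3
4+3+3+2+1
4+3+3+1+1+1
4+3+2+2+2
4+3+2+2+1+1
4+3+2+1+1+1+1
…and 27 more, for 39 total.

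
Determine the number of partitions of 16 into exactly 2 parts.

8

Enumerating:
1+15
2+14
3+13
4+12
5+11
6+10
7+9
8+8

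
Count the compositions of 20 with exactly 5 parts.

3876

Place 4 bars in the 19 internal gaps of a row of 20 dots: C(19,4) = 3876.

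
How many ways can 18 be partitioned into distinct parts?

There are too many to list fully; the first 12 (by largest part) are:
18
17,1
16,2
15,3
15,2,1
14,4
14,3,1
13,5
13,4,1
13,3,2
12,6
12,5,1
…and 34 more, for 46 total.

46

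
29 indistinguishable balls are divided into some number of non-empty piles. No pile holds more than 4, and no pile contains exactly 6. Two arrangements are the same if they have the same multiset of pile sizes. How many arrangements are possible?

270

Systematic enumeration (by largest part, then next-largest, …) yields 270.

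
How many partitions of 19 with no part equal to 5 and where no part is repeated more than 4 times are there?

225

Direct enumeration gives 225 partitions.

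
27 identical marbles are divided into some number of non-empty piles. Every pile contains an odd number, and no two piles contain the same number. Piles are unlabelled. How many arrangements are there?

Listing the qualifying partitions of 27:
27
23+3+1
21+5+1
19+7+1
19+5+3
17+9+1
17+7+3
15+11+1
15+9+3
15+7+5
13+11+3
13+9+5
11+9+7
11+7+5+3+1
That's 14 in total.

14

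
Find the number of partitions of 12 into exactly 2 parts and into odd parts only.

Listing the qualifying partitions of 12:
1 + 11
3 + 9
5 + 7

3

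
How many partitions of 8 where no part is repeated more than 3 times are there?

16

Enumerating:
8
7 + 1
6 + 2
6 + 1 + 1
5 + 3
5 + 2 + 1
5 + 1 + 1 + 1
4 + 4
4 + 3 + 1
4 + 2 + 2
4 + 2 + 1 + 1
3 + 3 + 2
3 + 3 + 1 + 1
3 + 2 + 2 + 1
3 + 2 + 1 + 1 + 1
2 + 2 + 2 + 1 + 1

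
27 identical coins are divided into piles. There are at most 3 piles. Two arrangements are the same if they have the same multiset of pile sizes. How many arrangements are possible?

75

Enumerating by decreasing first part gives 75 partitions in all.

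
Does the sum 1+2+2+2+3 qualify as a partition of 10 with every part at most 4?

The parts sum to 10, and the condition 'no summand exceeds 4' holds.

Yes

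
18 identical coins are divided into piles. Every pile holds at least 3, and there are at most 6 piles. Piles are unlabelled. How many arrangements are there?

There are too many to list fully; the first 12 (by largest part) are:
18
15,3
14,4
13,5
12,6
12,3,3
11,7
11,4,3
10,8
10,5,3
10,4,4
9,9
…and 21 more, for 33 total.

33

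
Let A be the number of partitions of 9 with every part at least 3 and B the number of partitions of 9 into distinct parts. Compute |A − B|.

Partitions of 9 with every part at least 3: 4.
Partitions of 9 into distinct parts: 8.
|4 − 8| = 4.

4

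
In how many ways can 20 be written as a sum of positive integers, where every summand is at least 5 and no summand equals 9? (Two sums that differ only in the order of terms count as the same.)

Enumerating:
20
5,15
6,14
7,13
8,12
10,10
5,5,10
5,7,8
6,6,8
6,7,7
5,5,5,5

11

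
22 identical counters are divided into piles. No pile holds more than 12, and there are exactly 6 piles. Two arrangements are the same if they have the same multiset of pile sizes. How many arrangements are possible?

124

There are 124 such partitions.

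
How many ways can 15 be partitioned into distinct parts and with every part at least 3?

9

Enumerating:
15
12+3
11+4
10+5
9+6
8+7
8+4+3
7+5+3
6+5+4
Counting gives 9.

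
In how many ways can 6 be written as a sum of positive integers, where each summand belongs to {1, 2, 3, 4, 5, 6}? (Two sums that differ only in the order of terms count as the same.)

Enumerating:
6
5+1
4+2
4+1+1
3+3
3+2+1
3+1+1+1
2+2+2
2+2+1+1
2+1+1+1+1
1+1+1+1+1+1
Counting gives 11.

11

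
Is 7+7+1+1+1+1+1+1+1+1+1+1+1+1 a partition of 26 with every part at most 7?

Yes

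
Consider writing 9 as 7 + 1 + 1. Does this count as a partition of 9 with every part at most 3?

The parts sum to 9, and the condition 'no summand exceeds 3' is violated.

No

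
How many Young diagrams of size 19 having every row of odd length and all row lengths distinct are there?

The partitions of 19 that satisfy the conditions:
19
1+3+15
1+5+13
1+7+11
3+5+11
3+7+9

6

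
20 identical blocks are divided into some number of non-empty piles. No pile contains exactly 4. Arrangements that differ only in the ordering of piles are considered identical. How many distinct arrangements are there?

396

Enumerating by decreasing first part gives 396 partitions in all.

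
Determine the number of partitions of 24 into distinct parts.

122

Systematic enumeration (by largest part, then next-largest, …) yields 122.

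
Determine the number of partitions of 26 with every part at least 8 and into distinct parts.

6

Listing the qualifying partitions of 26:
26
18 + 8
17 + 9
16 + 10
15 + 11
14 + 12
That's 6 in total.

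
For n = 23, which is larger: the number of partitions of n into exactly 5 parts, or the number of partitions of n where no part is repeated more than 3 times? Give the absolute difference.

Partitions of 23 into exactly 5 parts: 141.
Partitions of 23 where no part is repeated more than 3 times: 592.
|141 − 592| = 451.

451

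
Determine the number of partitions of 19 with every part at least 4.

Enumerating:
19
15, 4
14, 5
13, 6
12, 7
11, 8
11, 4, 4
10, 9
10, 5, 4
9, 6, 4
9, 5, 5
8, 7, 4
8, 6, 5
7, 7, 5
7, 6, 6
7, 4, 4, 4
6, 5, 4, 4
5, 5, 5, 4

18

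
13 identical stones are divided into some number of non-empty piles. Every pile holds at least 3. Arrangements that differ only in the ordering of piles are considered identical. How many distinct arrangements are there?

10

Listing the qualifying partitions of 13:
13
10,3
9,4
8,5
7,6
7,3,3
6,4,3
5,5,3
5,4,4
4,3,3,3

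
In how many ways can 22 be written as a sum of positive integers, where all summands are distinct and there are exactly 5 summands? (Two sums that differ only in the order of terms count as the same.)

13

The partitions of 22 that satisfy the conditions:
12,4,3,2,1
11,5,3,2,1
10,6,3,2,1
10,5,4,2,1
9,7,3,2,1
9,6,4,2,1
9,5,4,3,1
8,7,4,2,1
8,6,5,2,1
8,6,4,3,1
8,5,4,3,2
7,6,5,3,1
7,6,4,3,2
Counting gives 13.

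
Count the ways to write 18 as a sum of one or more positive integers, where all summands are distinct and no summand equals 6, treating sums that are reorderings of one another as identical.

34

There are too many to list fully; the first 12 (by largest part) are:
18
17,1
16,2
15,3
15,2,1
14,4
14,3,1
13,5
13,4,1
13,3,2
12,5,1
12,4,2
…and 22 more, for 34 total.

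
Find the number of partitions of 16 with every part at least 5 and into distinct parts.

The partitions of 16 that satisfy the conditions:
16
11 + 5
10 + 6
9 + 7

4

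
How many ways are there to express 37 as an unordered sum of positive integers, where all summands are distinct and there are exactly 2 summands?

They are:
36,1
35,2
34,3
33,4
32,5
31,6
30,7
29,8
28,9
27,10
26,11
25,12
24,13
23,14
22,15
21,16
20,17
19,18

18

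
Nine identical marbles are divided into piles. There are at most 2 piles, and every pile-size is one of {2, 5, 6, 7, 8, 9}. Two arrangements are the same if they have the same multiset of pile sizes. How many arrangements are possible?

2

They are:
9
7,2
Counting gives 2.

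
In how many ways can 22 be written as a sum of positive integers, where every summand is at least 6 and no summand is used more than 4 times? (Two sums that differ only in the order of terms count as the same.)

11

They are:
22
16 + 6
15 + 7
14 + 8
13 + 9
12 + 10
11 + 11
10 + 6 + 6
9 + 7 + 6
8 + 8 + 6
8 + 7 + 7
That's 11 in total.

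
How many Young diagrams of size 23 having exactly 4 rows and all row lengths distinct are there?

39

A partial list (first 12 by largest part):
17 + 3 + 2 + 1
16 + 4 + 2 + 1
15 + 5 + 2 + 1
15 + 4 + 3 + 1
14 + 6 + 2 + 1
14 + 5 + 3 + 1
14 + 4 + 3 + 2
13 + 7 + 2 + 1
13 + 6 + 3 + 1
13 + 5 + 4 + 1
13 + 5 + 3 + 2
12 + 8 + 2 + 1
…and 27 more, for 39 total.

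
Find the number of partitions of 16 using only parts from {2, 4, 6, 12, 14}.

Listing the qualifying partitions of 16:
14, 2
12, 4
12, 2, 2
6, 6, 4
6, 6, 2, 2
6, 4, 4, 2
6, 4, 2, 2, 2
6, 2, 2, 2, 2, 2
4, 4, 4, 4
4, 4, 4, 2, 2
4, 4, 2, 2, 2, 2
4, 2, 2, 2, 2, 2, 2
2, 2, 2, 2, 2, 2, 2, 2
That's 13 in total.

13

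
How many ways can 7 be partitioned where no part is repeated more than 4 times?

13

They are:
7
6,1
5,2
5,1,1
4,3
4,2,1
4,1,1,1
3,3,1
3,2,2
3,2,1,1
3,1,1,1,1
2,2,2,1
2,2,1,1,1
Counting gives 13.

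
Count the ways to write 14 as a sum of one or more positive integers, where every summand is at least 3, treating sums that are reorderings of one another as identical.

The partitions of 14 that satisfy the conditions:
14
11 + 3
10 + 4
9 + 5
8 + 6
8 + 3 + 3
7 + 7
7 + 4 + 3
6 + 5 + 3
6 + 4 + 4
5 + 5 + 4
5 + 3 + 3 + 3
4 + 4 + 3 + 3

13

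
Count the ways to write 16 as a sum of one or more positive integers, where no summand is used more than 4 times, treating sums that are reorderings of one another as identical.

164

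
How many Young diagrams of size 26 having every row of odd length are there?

165

A full systematic count gives 165.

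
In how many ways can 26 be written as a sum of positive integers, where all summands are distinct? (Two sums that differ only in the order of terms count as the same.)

Direct enumeration gives 165 partitions.

165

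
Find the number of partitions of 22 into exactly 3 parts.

A partial list (first 12 by largest part):
20+1+1
19+2+1
18+3+1
18+2+2
17+4+1
17+3+2
16+5+1
16+4+2
16+3+3
15+6+1
15+5+2
15+4+3
…and 28 more, for 40 total.

40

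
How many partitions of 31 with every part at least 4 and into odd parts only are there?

14

Enumerating:
31
21+5+5
19+7+5
17+9+5
17+7+7
15+11+5
15+9+7
13+13+5
13+11+7
13+9+9
11+11+9
11+5+5+5+5
9+7+5+5+5
7+7+7+5+5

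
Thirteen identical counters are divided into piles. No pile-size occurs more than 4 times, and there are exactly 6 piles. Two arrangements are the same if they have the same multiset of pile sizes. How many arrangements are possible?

12

Enumerating:
1, 1, 1, 1, 2, 7
1, 1, 1, 1, 3, 6
1, 1, 1, 2, 2, 6
1, 1, 1, 1, 4, 5
1, 1, 1, 2, 3, 5
1, 1, 2, 2, 2, 5
1, 1, 1, 2, 4, 4
1, 1, 1, 3, 3, 4
1, 1, 2, 2, 3, 4
1, 2, 2, 2, 2, 4
1, 1, 2, 3, 3, 3
1, 2, 2, 2, 3, 3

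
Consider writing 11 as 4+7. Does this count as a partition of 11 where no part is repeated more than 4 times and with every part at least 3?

The parts sum to 11, and the condition 'no summand is used more than 4 times' holds; the condition 'every summand is at least 3' holds.

Yes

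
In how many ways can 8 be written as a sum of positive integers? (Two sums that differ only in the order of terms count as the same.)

22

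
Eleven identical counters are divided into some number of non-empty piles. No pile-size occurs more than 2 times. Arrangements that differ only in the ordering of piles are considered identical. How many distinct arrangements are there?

27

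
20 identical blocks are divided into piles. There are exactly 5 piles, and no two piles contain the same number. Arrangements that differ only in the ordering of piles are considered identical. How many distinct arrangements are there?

Listing the qualifying partitions of 20:
1 + 2 + 3 + 4 + 10
1 + 2 + 3 + 5 + 9
1 + 2 + 3 + 6 + 8
1 + 2 + 4 + 5 + 8
1 + 2 + 4 + 6 + 7
1 + 3 + 4 + 5 + 7
2 + 3 + 4 + 5 + 6

7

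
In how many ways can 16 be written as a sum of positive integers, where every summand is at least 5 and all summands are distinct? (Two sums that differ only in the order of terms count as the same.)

Enumerating:
16
11+5
10+6
9+7
Counting gives 4.

4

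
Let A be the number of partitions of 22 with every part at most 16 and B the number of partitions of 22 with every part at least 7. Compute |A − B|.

Partitions of 22 with every part at most 16: 983.
Partitions of 22 with every part at least 7: 7.
|983 − 7| = 976.

976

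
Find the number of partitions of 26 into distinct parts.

Direct enumeration gives 165 partitions.

165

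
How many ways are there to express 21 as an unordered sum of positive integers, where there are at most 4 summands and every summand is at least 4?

There are too many to list fully; the first 12 (by largest part) are:
21
17,4
16,5
15,6
14,7
13,8
13,4,4
12,9
12,5,4
11,10
11,6,4
11,5,5
…and 14 more, for 26 total.

26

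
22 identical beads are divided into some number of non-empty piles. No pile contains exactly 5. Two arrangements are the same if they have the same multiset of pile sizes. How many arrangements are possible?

705

There are 705 such partitions.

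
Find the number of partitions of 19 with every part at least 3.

39

There are too many to list fully; the first 12 (by largest part) are:
19
16 + 3
15 + 4
14 + 5
13 + 6
13 + 3 + 3
12 + 7
12 + 4 + 3
11 + 8
11 + 5 + 3
11 + 4 + 4
10 + 9
…and 27 more, for 39 total.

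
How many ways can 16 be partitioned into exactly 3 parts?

The partitions of 16 that satisfy the conditions:
14+1+1
13+2+1
12+3+1
12+2+2
11+4+1
11+3+2
10+5+1
10+4+2
10+3+3
9+6+1
9+5+2
9+4+3
8+7+1
8+6+2
8+5+3
8+4+4
7+7+2
7+6+3
7+5+4
6+6+4
6+5+5

21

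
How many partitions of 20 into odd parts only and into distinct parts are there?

Listing the qualifying partitions of 20:
19, 1
17, 3
15, 5
13, 7
11, 9
11, 5, 3, 1
9, 7, 3, 1
Counting gives 7.

7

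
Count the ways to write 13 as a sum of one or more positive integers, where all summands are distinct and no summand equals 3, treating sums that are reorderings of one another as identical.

Enumerating:
13
1,12
2,11
1,2,10
4,9
5,8
1,4,8
6,7
1,5,7
2,4,7
2,5,6
1,2,4,6

12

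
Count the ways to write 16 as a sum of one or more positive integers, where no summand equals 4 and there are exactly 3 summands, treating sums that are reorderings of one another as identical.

The partitions of 16 that satisfy the conditions:
14+1+1
13+2+1
12+3+1
12+2+2
11+3+2
10+5+1
10+3+3
9+6+1
9+5+2
8+7+1
8+6+2
8+5+3
7+7+2
7+6+3
6+5+5
Counting gives 15.

15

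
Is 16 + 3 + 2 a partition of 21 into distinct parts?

The parts sum to 21, and the condition 'all summands are distinct' holds.

Yes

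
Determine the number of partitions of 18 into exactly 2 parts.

The partitions of 18 that satisfy the conditions:
17, 1
16, 2
15, 3
14, 4
13, 5
12, 6
11, 7
10, 8
9, 9
That's 9 in total.

9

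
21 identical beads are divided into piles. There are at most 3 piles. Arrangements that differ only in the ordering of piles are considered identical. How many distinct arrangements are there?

48

A partial list (first 12 by largest part):
21
20,1
19,2
19,1,1
18,3
18,2,1
17,4
17,3,1
17,2,2
16,5
16,4,1
16,3,2
…and 36 more, for 48 total.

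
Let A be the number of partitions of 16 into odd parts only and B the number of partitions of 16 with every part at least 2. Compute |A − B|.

23

Partitions of 16 into odd parts only: 32.
Partitions of 16 with every part at least 2: 55.
|32 − 55| = 23.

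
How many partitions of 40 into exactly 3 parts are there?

133

A full systematic count gives 133.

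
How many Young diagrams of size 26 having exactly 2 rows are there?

13

Listing the qualifying partitions of 26:
25+1
24+2
23+3
22+4
21+5
20+6
19+7
18+8
17+9
16+10
15+11
14+12
13+13
Counting gives 13.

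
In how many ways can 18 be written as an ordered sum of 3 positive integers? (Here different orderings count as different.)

136

Place 2 bars in the 17 internal gaps of a row of 18 dots: C(17,2) = 136.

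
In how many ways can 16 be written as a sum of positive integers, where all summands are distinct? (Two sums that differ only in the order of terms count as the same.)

A partial list (first 12 by largest part):
16
15,1
14,2
13,3
13,2,1
12,4
12,3,1
11,5
11,4,1
11,3,2
10,6
10,5,1
…and 20 more, for 32 total.

32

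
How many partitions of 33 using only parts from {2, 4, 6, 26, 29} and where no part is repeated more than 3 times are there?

Enumerating:
29 + 4
29 + 2 + 2

2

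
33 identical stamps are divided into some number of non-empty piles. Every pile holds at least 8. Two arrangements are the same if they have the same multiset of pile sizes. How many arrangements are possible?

23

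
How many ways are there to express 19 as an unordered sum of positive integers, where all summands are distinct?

A partial list (first 12 by largest part):
19
18+1
17+2
16+3
16+2+1
15+4
15+3+1
14+5
14+4+1
14+3+2
13+6
13+5+1
…and 42 more, for 54 total.

54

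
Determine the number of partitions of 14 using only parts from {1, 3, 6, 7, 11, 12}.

The partitions of 14 that satisfy the conditions:
1, 1, 12
3, 11
1, 1, 1, 11
7, 7
1, 6, 7
1, 3, 3, 7
1, 1, 1, 1, 3, 7
1, 1, 1, 1, 1, 1, 1, 7
1, 1, 6, 6
1, 1, 3, 3, 6
1, 1, 1, 1, 1, 3, 6
1, 1, 1, 1, 1, 1, 1, 1, 6
1, 1, 3, 3, 3, 3
1, 1, 1, 1, 1, 3, 3, 3
1, 1, 1, 1, 1, 1, 1, 1, 3, 3
1, 1, 1, 1, 1, 1, 1, 1, 1, 1, 1, 3
1, 1, 1, 1, 1, 1, 1, 1, 1, 1, 1, 1, 1, 1

17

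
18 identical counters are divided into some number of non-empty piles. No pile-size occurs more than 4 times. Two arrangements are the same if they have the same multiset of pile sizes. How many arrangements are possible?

A full systematic count gives 262.

262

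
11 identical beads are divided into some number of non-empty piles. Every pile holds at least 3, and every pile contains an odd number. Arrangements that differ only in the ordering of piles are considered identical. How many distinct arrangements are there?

Enumerating:
11
5 + 3 + 3
That's 2 in total.

2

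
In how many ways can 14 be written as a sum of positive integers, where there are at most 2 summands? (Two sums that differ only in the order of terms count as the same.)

8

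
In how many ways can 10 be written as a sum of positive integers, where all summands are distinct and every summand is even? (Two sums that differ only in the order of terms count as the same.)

3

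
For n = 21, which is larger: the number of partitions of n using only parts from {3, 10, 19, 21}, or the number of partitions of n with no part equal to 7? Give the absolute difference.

655

Partitions of 21 using only parts from {3, 10, 19, 21}: 2.
Partitions of 21 with no part equal to 7: 657.
|2 − 657| = 655.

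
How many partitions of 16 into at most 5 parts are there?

Direct enumeration gives 101 partitions.

101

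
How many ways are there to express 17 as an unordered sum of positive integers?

Enumerating by decreasing first part gives 297 partitions in all.

297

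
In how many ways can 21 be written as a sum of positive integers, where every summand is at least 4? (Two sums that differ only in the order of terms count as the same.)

27

There are too many to list fully; the first 12 (by largest part) are:
21
4 + 17
5 + 16
6 + 15
7 + 14
8 + 13
4 + 4 + 13
9 + 12
4 + 5 + 12
10 + 11
4 + 6 + 11
5 + 5 + 11
…and 15 more, for 27 total.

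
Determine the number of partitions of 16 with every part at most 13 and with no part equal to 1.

53

There are too many to list fully; the first 12 (by largest part) are:
13 + 3
12 + 4
12 + 2 + 2
11 + 5
11 + 3 + 2
10 + 6
10 + 4 + 2
10 + 3 + 3
10 + 2 + 2 + 2
9 + 7
9 + 5 + 2
9 + 4 + 3
…and 41 more, for 53 total.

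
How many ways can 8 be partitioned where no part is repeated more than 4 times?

19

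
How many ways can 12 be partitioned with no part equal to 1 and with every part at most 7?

16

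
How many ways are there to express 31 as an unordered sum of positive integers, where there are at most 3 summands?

96

Enumerating by decreasing first part gives 96 partitions in all.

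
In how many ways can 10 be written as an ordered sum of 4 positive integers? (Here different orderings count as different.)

Equivalently, choose which 3 of the 9 gaps become plus signs: C(9,3) = 84.

84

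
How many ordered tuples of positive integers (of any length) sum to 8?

The number of compositions of n is 2^(n−1); here 2^7 = 128.

128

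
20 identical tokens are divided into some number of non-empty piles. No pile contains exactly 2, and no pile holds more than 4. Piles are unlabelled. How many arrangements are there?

24

The partitions of 20 that satisfy the conditions:
4,4,4,4,4
4,4,4,4,3,1
4,4,4,4,1,1,1,1
4,4,4,3,3,1,1
4,4,4,3,1,1,1,1,1
4,4,4,1,1,1,1,1,1,1,1
4,4,3,3,3,3
4,4,3,3,3,1,1,1
4,4,3,3,1,1,1,1,1,1
4,4,3,1,1,1,1,1,1,1,1,1
4,4,1,1,1,1,1,1,1,1,1,1,1,1
4,3,3,3,3,3,1
4,3,3,3,3,1,1,1,1
4,3,3,3,1,1,1,1,1,1,1
4,3,3,1,1,1,1,1,1,1,1,1,1
4,3,1,1,1,1,1,1,1,1,1,1,1,1,1
4,1,1,1,1,1,1,1,1,1,1,1,1,1,1,1,1
3,3,3,3,3,3,1,1
3,3,3,3,3,1,1,1,1,1
3,3,3,3,1,1,1,1,1,1,1,1
3,3,3,1,1,1,1,1,1,1,1,1,1,1
3,3,1,1,1,1,1,1,1,1,1,1,1,1,1,1
3,1,1,1,1,1,1,1,1,1,1,1,1,1,1,1,1,1
1,1,1,1,1,1,1,1,1,1,1,1,1,1,1,1,1,1,1,1
That's 24 in total.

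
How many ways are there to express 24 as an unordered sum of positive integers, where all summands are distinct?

A full systematic count gives 122.

122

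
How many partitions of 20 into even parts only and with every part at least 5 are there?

The partitions of 20 that satisfy the conditions:
20
14, 6
12, 8
10, 10
8, 6, 6
That's 5 in total.

5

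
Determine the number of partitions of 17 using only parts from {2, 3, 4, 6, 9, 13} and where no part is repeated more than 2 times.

9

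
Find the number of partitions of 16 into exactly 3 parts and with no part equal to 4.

15

The partitions of 16 that satisfy the conditions:
1, 1, 14
1, 2, 13
1, 3, 12
2, 2, 12
2, 3, 11
1, 5, 10
3, 3, 10
1, 6, 9
2, 5, 9
1, 7, 8
2, 6, 8
3, 5, 8
2, 7, 7
3, 6, 7
5, 5, 6
That's 15 in total.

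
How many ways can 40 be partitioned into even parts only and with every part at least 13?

Listing the qualifying partitions of 40:
40
14,26
16,24
18,22
20,20

5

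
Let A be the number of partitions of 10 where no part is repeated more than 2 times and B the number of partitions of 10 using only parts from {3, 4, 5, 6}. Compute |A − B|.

Partitions of 10 where no part is repeated more than 2 times: 22.
Partitions of 10 using only parts from {3, 4, 5, 6}: 3.
|22 − 3| = 19.

19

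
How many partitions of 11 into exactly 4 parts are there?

11

Enumerating:
8,1,1,1
7,2,1,1
6,3,1,1
6,2,2,1
5,4,1,1
5,3,2,1
5,2,2,2
4,4,2,1
4,3,3,1
4,3,2,2
3,3,3,2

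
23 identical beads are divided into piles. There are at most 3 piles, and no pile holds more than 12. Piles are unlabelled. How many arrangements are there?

Listing the qualifying partitions of 23:
12+11
12+10+1
12+9+2
12+8+3
12+7+4
12+6+5
11+11+1
11+10+2
11+9+3
11+8+4
11+7+5
11+6+6
10+10+3
10+9+4
10+8+5
10+7+6
9+9+5
9+8+6
9+7+7
8+8+7
Counting gives 20.

20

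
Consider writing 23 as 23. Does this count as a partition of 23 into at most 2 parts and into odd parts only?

Yes

The parts sum to 23, and the condition 'there are at most 2 summands' holds; the condition 'every summand is odd' holds.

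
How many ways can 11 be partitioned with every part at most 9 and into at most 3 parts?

Listing the qualifying partitions of 11:
9,2
9,1,1
8,3
8,2,1
7,4
7,3,1
7,2,2
6,5
6,4,1
6,3,2
5,5,1
5,4,2
5,3,3
4,4,3

14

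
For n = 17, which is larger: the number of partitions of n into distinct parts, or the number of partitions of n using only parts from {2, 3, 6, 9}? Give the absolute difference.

Partitions of 17 into distinct parts: 38.
Partitions of 17 using only parts from {2, 3, 6, 9}: 9.
|38 − 9| = 29.

29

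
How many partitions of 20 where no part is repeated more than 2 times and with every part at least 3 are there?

There are too many to list fully; the first 12 (by largest part) are:
20
17+3
16+4
15+5
14+6
14+3+3
13+7
13+4+3
12+8
12+5+3
12+4+4
11+9
…and 27 more, for 39 total.

39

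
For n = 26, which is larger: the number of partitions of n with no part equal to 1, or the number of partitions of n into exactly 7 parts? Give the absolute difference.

178

Partitions of 26 with no part equal to 1: 478.
Partitions of 26 into exactly 7 parts: 300.
|478 − 300| = 178.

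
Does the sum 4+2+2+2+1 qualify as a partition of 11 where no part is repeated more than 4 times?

Yes

The parts sum to 11, and the condition 'no summand is used more than 4 times' holds.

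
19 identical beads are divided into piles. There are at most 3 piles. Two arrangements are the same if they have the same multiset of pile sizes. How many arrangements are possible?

40

There are too many to list fully; the first 12 (by largest part) are:
19
1+18
2+17
1+1+17
3+16
1+2+16
4+15
1+3+15
2+2+15
5+14
1+4+14
2+3+14
…and 28 more, for 40 total.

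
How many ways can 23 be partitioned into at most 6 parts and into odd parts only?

38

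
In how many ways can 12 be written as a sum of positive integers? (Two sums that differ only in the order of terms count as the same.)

Counting exhaustively, 77 partitions satisfy the conditions.

77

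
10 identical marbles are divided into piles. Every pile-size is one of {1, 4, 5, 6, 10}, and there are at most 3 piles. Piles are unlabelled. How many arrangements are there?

4

The partitions of 10 that satisfy the conditions:
10
4,6
5,5
1,4,5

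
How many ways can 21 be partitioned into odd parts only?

There are 76 such partitions.

76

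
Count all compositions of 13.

4096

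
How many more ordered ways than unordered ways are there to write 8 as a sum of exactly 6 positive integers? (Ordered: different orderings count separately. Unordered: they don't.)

Ordered (compositions into 6 parts): C(7,5) = 21.
Partitions of 8 into exactly 6 parts: 2.
Difference: 21 − 2 = 19.

19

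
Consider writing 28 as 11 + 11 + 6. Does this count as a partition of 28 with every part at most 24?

Yes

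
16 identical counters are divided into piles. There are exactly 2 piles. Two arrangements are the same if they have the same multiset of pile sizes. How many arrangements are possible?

8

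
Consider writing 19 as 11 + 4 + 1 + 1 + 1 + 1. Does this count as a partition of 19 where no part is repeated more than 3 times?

The parts sum to 19, and the condition 'no summand is used more than 3 times' is violated.

No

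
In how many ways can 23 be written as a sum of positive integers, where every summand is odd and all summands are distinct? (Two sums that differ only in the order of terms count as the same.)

Enumerating:
23
19+3+1
17+5+1
15+7+1
15+5+3
13+9+1
13+7+3
11+9+3
11+7+5

9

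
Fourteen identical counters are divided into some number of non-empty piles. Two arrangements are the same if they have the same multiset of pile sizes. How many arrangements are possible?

A full systematic count gives 135.

135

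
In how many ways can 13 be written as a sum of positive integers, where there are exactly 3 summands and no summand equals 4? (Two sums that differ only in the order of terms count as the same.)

Enumerating:
11, 1, 1
10, 2, 1
9, 3, 1
9, 2, 2
8, 3, 2
7, 5, 1
7, 3, 3
6, 6, 1
6, 5, 2
5, 5, 3
That's 10 in total.

10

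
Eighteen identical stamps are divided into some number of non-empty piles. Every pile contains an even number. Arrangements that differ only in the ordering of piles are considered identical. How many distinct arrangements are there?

30

A partial list (first 12 by largest part):
18
2, 16
4, 14
2, 2, 14
6, 12
2, 4, 12
2, 2, 2, 12
8, 10
2, 6, 10
4, 4, 10
2, 2, 4, 10
2, 2, 2, 2, 10
…and 18 more, for 30 total.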